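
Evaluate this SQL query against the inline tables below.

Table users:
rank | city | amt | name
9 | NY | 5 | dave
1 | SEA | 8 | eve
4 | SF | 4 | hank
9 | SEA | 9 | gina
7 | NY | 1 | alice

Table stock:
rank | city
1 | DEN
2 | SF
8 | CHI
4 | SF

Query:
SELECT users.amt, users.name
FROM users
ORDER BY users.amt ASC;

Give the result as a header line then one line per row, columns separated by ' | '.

== RESULT ==
users.amt | users.name
1 | alice
4 | hank
5 | dave
8 | eve
9 | gina

Derivation:
After SELECT (5 rows):
users.amt | users.name
5 | dave
8 | eve
4 | hank
9 | gina
1 | alice
After ORDER BY (5 rows):
users.amt | users.name
1 | alice
4 | hank
5 | dave
8 | eve
9 | gina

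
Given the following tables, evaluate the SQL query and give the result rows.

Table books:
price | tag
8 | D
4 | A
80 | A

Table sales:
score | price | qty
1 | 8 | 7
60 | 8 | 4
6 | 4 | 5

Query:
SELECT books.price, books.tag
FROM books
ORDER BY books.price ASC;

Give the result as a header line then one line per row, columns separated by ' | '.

== RESULT ==
books.price | books.tag
4 | A
8 | D
80 | A

Derivation:
After SELECT (3 rows):
books.price | books.tag
8 | D
4 | A
80 | A
After ORDER BY (3 rows):
books.price | books.tag
4 | A
8 | D
80 | A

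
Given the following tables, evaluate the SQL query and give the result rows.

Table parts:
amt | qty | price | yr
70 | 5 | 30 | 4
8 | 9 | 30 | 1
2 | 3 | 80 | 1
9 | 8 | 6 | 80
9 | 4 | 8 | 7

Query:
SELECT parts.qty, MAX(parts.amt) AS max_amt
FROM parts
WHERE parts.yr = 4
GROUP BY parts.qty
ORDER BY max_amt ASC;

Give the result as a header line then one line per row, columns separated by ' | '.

After WHERE (1 rows):
parts.amt | parts.qty | parts.price | parts.yr
70 | 5 | 30 | 4
After GROUP BY (1 rows):
parts.qty | max_amt
5 | 70
After ORDER BY (1 rows):
parts.qty | max_amt
5 | 70

== RESULT ==
parts.qty | max_amt
5 | 70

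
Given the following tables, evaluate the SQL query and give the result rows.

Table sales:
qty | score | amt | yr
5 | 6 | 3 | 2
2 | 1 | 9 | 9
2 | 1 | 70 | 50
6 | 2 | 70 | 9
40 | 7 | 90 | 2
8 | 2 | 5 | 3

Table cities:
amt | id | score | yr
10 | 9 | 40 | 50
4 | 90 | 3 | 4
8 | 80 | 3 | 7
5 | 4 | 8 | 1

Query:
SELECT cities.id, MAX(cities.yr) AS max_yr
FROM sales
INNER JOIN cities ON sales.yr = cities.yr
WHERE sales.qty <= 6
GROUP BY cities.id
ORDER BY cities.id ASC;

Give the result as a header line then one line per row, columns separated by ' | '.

== RESULT ==
cities.id | max_yr
9 | 50

Derivation:
After JOIN cities (1 rows):
sales.qty | sales.score | sales.amt | sales.yr | cities.amt | cities.id | cities.score | cities.yr
2 | 1 | 70 | 50 | 10 | 9 | 40 | 50
After WHERE (1 rows):
sales.qty | sales.score | sales.amt | sales.yr | cities.amt | cities.id | cities.score | cities.yr
2 | 1 | 70 | 50 | 10 | 9 | 40 | 50
After GROUP BY (1 rows):
cities.id | max_yr
9 | 50
After ORDER BY (1 rows):
cities.id | max_yr
9 | 50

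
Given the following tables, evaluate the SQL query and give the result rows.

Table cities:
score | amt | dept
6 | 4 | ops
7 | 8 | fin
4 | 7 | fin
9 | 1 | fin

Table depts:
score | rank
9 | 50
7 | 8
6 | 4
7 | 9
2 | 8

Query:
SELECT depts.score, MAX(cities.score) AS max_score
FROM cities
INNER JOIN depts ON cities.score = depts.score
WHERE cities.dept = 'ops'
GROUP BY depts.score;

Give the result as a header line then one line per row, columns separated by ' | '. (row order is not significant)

After JOIN depts (4 rows):
cities.score | cities.amt | cities.dept | depts.score | depts.rank
6 | 4 | ops | 6 | 4
7 | 8 | fin | 7 | 8
7 | 8 | fin | 7 | 9
9 | 1 | fin | 9 | 50
After WHERE (1 rows):
cities.score | cities.amt | cities.dept | depts.score | depts.rank
6 | 4 | ops | 6 | 4
After GROUP BY (1 rows):
depts.score | max_score
6 | 6

== RESULT ==
depts.score | max_score
6 | 6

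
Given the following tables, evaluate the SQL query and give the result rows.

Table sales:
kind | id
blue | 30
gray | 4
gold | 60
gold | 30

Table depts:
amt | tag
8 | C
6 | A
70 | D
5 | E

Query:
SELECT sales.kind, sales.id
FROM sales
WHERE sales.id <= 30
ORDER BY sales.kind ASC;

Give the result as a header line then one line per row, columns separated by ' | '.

After WHERE (3 rows):
sales.kind | sales.id
blue | 30
gray | 4
gold | 30
After SELECT (3 rows):
sales.kind | sales.id
blue | 30
gray | 4
gold | 30
After ORDER BY (3 rows):
sales.kind | sales.id
blue | 30
gold | 30
gray | 4

== RESULT ==
sales.kind | sales.id
blue | 30
gold | 30
gray | 4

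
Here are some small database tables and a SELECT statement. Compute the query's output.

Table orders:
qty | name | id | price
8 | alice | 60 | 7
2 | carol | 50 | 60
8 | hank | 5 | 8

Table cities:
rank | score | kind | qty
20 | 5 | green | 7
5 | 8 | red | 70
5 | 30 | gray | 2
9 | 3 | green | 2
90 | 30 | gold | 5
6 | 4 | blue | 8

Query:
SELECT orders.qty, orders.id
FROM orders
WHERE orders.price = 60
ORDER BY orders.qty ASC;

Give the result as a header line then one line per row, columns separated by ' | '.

== RESULT ==
orders.qty | orders.id
2 | 50

Derivation:
After WHERE (1 rows):
orders.qty | orders.name | orders.id | orders.price
2 | carol | 50 | 60
After SELECT (1 rows):
orders.qty | orders.id
2 | 50
After ORDER BY (1 rows):
orders.qty | orders.id
2 | 50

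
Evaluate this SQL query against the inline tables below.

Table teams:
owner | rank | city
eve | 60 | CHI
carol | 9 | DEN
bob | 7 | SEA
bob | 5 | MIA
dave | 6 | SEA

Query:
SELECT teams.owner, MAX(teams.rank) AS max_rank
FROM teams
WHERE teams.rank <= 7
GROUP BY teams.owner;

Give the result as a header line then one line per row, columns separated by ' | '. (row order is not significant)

After WHERE (3 rows):
teams.owner | teams.rank | teams.city
bob | 7 | SEA
bob | 5 | MIA
dave | 6 | SEA
After GROUP BY (2 rows):
teams.owner | max_rank
bob | 7
dave | 6

== RESULT ==
teams.owner | max_rank
bob | 7
dave | 6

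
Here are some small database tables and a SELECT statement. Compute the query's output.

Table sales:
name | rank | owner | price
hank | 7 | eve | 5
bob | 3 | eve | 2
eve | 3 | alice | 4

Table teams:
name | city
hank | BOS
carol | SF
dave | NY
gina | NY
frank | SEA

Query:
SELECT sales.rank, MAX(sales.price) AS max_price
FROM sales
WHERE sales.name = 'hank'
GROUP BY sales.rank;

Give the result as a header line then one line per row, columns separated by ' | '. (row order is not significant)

After WHERE (1 rows):
sales.name | sales.rank | sales.owner | sales.price
hank | 7 | eve | 5
After GROUP BY (1 rows):
sales.rank | max_price
7 | 5

== RESULT ==
sales.rank | max_price
7 | 5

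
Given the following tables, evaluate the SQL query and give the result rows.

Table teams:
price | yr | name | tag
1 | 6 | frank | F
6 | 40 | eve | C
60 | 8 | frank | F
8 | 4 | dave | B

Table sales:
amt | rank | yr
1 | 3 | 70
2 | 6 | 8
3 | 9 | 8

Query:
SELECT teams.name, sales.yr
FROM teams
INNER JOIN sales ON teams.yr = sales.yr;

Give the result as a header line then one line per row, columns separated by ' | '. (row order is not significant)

== RESULT ==
teams.name | sales.yr
frank | 8
frank | 8

Derivation:
After JOIN sales (2 rows):
teams.price | teams.yr | teams.name | teams.tag | sales.amt | sales.rank | sales.yr
60 | 8 | frank | F | 2 | 6 | 8
60 | 8 | frank | F | 3 | 9 | 8
After SELECT (2 rows):
teams.name | sales.yr
frank | 8
frank | 8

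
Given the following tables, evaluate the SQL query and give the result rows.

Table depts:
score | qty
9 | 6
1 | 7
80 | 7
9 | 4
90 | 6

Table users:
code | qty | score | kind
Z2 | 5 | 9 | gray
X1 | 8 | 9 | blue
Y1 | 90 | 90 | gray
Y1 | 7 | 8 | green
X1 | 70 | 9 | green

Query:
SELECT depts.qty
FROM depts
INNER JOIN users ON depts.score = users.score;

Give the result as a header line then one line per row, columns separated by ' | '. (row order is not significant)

After JOIN users (7 rows):
depts.score | depts.qty | users.code | users.qty | users.score | users.kind
9 | 6 | Z2 | 5 | 9 | gray
9 | 6 | X1 | 8 | 9 | blue
9 | 6 | X1 | 70 | 9 | green
9 | 4 | Z2 | 5 | 9 | gray
9 | 4 | X1 | 8 | 9 | blue
9 | 4 | X1 | 70 | 9 | green
90 | 6 | Y1 | 90 | 90 | gray
After SELECT (7 rows):
depts.qty
6
6
6
4
4
4
6

== RESULT ==
depts.qty
6
6
6
4
4
4
6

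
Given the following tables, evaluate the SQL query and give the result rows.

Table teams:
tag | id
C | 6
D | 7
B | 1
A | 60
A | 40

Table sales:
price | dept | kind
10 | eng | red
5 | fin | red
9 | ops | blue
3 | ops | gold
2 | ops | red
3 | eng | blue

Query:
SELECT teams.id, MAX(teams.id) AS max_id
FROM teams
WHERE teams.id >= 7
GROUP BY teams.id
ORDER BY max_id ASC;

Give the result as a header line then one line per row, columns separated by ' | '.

After WHERE (3 rows):
teams.tag | teams.id
D | 7
A | 60
A | 40
After GROUP BY (3 rows):
teams.id | max_id
7 | 7
60 | 60
40 | 40
After ORDER BY (3 rows):
teams.id | max_id
7 | 7
40 | 40
60 | 60

== RESULT ==
teams.id | max_id
7 | 7
40 | 40
60 | 60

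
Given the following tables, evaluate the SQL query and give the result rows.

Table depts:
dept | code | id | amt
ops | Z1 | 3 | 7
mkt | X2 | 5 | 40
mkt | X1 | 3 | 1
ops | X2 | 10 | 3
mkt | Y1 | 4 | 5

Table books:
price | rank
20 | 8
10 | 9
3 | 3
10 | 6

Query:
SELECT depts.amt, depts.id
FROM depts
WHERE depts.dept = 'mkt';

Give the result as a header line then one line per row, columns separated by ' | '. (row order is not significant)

After WHERE (3 rows):
depts.dept | depts.code | depts.id | depts.amt
mkt | X2 | 5 | 40
mkt | X1 | 3 | 1
mkt | Y1 | 4 | 5
After SELECT (3 rows):
depts.amt | depts.id
40 | 5
1 | 3
5 | 4

== RESULT ==
depts.amt | depts.id
40 | 5
1 | 3
5 | 4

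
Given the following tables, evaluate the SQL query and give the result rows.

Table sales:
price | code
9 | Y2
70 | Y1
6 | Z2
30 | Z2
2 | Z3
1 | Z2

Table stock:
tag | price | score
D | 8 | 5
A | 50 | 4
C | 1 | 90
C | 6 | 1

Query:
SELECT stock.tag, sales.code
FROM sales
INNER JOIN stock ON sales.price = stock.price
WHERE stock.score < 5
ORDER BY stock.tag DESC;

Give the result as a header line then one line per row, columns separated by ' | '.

== RESULT ==
stock.tag | sales.code
C | Z2

Derivation:
After JOIN stock (2 rows):
sales.price | sales.code | stock.tag | stock.price | stock.score
6 | Z2 | C | 6 | 1
1 | Z2 | C | 1 | 90
After WHERE (1 rows):
sales.price | sales.code | stock.tag | stock.price | stock.score
6 | Z2 | C | 6 | 1
After SELECT (1 rows):
stock.tag | sales.code
C | Z2
After ORDER BY (1 rows):
stock.tag | sales.code
C | Z2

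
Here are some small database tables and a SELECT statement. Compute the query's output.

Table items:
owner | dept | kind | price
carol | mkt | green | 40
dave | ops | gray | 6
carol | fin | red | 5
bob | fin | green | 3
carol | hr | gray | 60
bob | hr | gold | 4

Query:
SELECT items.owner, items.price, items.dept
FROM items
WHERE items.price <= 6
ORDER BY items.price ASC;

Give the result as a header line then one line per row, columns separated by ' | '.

After WHERE (4 rows):
items.owner | items.dept | items.kind | items.price
dave | ops | gray | 6
carol | fin | red | 5
bob | fin | green | 3
bob | hr | gold | 4
After SELECT (4 rows):
items.owner | items.price | items.dept
dave | 6 | ops
carol | 5 | fin
bob | 3 | fin
bob | 4 | hr
After ORDER BY (4 rows):
items.owner | items.price | items.dept
bob | 3 | fin
bob | 4 | hr
carol | 5 | fin
dave | 6 | ops

== RESULT ==
items.owner | items.price | items.dept
bob | 3 | fin
bob | 4 | hr
carol | 5 | fin
dave | 6 | ops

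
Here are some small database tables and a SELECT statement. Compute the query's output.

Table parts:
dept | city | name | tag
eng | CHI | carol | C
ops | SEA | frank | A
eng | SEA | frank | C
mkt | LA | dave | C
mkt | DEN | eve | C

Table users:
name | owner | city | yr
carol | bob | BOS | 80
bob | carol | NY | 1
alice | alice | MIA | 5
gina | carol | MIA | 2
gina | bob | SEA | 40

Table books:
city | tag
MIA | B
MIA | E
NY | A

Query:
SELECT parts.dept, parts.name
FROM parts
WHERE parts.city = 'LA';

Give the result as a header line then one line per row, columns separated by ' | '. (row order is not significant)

After WHERE (1 rows):
parts.dept | parts.city | parts.name | parts.tag
mkt | LA | dave | C
After SELECT (1 rows):
parts.dept | parts.name
mkt | dave

== RESULT ==
parts.dept | parts.name
mkt | dave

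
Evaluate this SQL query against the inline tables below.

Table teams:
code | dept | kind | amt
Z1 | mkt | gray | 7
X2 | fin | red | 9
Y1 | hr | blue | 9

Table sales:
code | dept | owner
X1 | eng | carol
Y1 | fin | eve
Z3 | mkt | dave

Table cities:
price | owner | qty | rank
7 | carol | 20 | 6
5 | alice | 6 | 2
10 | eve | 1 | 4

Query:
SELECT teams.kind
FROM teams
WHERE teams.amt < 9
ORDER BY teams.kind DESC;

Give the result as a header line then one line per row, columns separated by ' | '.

After WHERE (1 rows):
teams.code | teams.dept | teams.kind | teams.amt
Z1 | mkt | gray | 7
After SELECT (1 rows):
teams.kind
gray
After ORDER BY (1 rows):
teams.kind
gray

== RESULT ==
teams.kind
gray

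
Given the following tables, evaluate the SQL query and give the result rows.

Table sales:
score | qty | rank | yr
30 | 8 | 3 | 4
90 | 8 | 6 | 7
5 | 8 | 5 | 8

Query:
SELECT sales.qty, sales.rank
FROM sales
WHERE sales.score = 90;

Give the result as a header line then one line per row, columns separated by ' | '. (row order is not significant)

== RESULT ==
sales.qty | sales.rank
8 | 6

Derivation:
After WHERE (1 rows):
sales.score | sales.qty | sales.rank | sales.yr
90 | 8 | 6 | 7
After SELECT (1 rows):
sales.qty | sales.rank
8 | 6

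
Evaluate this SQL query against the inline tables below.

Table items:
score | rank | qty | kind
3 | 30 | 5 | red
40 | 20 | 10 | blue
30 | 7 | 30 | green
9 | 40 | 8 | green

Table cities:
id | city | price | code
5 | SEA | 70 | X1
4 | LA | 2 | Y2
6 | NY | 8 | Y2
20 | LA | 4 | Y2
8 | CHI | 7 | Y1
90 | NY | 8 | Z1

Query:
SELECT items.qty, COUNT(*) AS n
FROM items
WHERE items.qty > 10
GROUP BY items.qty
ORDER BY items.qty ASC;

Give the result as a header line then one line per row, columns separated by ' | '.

After WHERE (1 rows):
items.score | items.rank | items.qty | items.kind
30 | 7 | 30 | green
After GROUP BY (1 rows):
items.qty | n
30 | 1
After ORDER BY (1 rows):
items.qty | n
30 | 1

== RESULT ==
items.qty | n
30 | 1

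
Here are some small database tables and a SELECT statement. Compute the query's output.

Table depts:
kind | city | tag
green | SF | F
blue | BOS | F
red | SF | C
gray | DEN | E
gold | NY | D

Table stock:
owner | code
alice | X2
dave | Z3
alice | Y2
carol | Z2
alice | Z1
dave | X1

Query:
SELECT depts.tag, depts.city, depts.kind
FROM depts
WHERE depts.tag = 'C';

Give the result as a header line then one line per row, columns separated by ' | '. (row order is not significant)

== RESULT ==
depts.tag | depts.city | depts.kind
C | SF | red

Derivation:
After WHERE (1 rows):
depts.kind | depts.city | depts.tag
red | SF | C
After SELECT (1 rows):
depts.tag | depts.city | depts.kind
C | SF | red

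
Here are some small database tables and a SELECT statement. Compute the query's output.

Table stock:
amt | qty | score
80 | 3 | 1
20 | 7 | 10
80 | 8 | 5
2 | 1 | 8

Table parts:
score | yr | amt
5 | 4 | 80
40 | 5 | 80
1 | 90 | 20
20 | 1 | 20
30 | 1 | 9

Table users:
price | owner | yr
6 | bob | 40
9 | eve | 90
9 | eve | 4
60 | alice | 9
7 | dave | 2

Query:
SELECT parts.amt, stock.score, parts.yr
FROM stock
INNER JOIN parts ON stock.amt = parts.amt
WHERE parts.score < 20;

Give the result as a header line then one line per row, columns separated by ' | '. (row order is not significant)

== RESULT ==
parts.amt | stock.score | parts.yr
80 | 1 | 4
20 | 10 | 90
80 | 5 | 4

Derivation:
After JOIN parts (6 rows):
stock.amt | stock.qty | stock.score | parts.score | parts.yr | parts.amt
80 | 3 | 1 | 5 | 4 | 80
80 | 3 | 1 | 40 | 5 | 80
20 | 7 | 10 | 1 | 90 | 20
20 | 7 | 10 | 20 | 1 | 20
80 | 8 | 5 | 5 | 4 | 80
80 | 8 | 5 | 40 | 5 | 80
After WHERE (3 rows):
stock.amt | stock.qty | stock.score | parts.score | parts.yr | parts.amt
80 | 3 | 1 | 5 | 4 | 80
20 | 7 | 10 | 1 | 90 | 20
80 | 8 | 5 | 5 | 4 | 80
After SELECT (3 rows):
parts.amt | stock.score | parts.yr
80 | 1 | 4
20 | 10 | 90
80 | 5 | 4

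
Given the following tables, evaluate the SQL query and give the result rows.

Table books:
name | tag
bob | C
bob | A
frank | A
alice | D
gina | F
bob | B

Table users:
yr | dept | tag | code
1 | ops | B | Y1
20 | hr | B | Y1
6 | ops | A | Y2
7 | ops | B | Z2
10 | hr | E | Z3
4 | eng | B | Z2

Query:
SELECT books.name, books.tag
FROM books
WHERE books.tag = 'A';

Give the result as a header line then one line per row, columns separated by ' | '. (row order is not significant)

After WHERE (2 rows):
books.name | books.tag
bob | A
frank | A
After SELECT (2 rows):
books.name | books.tag
bob | A
frank | A

== RESULT ==
books.name | books.tag
bob | A
frank | A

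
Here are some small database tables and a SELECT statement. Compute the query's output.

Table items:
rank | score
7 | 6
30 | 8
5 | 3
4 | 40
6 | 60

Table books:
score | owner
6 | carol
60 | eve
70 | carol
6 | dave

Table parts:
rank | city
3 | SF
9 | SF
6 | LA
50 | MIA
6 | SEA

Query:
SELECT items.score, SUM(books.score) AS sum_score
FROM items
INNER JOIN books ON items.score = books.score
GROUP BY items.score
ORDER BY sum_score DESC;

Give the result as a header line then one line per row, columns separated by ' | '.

== RESULT ==
items.score | sum_score
60 | 60
6 | 12

Derivation:
After JOIN books (3 rows):
items.rank | items.score | books.score | books.owner
7 | 6 | 6 | carol
7 | 6 | 6 | dave
6 | 60 | 60 | eve
After GROUP BY (2 rows):
items.score | sum_score
6 | 12
60 | 60
After ORDER BY (2 rows):
items.score | sum_score
60 | 60
6 | 12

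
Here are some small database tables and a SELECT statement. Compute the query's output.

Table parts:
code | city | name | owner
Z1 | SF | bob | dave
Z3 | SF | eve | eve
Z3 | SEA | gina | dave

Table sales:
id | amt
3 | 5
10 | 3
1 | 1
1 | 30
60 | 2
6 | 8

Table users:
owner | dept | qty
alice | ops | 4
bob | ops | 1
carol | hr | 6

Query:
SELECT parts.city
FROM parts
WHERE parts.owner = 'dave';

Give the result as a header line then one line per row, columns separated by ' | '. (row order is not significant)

== RESULT ==
parts.city
SF
SEA

Derivation:
After WHERE (2 rows):
parts.code | parts.city | parts.name | parts.owner
Z1 | SF | bob | dave
Z3 | SEA | gina | dave
After SELECT (2 rows):
parts.city
SF
SEA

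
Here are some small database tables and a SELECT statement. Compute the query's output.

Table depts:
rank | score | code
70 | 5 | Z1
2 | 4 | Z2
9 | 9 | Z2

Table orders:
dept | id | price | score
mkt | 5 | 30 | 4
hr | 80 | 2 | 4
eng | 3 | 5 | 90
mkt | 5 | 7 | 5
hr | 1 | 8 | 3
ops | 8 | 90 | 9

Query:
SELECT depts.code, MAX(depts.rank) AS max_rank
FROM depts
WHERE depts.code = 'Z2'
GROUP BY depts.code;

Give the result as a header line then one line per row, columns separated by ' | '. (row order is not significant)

After WHERE (2 rows):
depts.rank | depts.score | depts.code
2 | 4 | Z2
9 | 9 | Z2
After GROUP BY (1 rows):
depts.code | max_rank
Z2 | 9

== RESULT ==
depts.code | max_rank
Z2 | 9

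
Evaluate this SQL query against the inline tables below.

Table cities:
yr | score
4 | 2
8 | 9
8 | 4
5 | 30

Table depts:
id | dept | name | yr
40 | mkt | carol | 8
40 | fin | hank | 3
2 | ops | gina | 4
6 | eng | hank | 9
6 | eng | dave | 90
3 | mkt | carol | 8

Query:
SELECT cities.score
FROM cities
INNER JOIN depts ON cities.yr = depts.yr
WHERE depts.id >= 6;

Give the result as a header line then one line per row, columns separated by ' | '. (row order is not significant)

After JOIN depts (5 rows):
cities.yr | cities.score | depts.id | depts.dept | depts.name | depts.yr
4 | 2 | 2 | ops | gina | 4
8 | 9 | 40 | mkt | carol | 8
8 | 9 | 3 | mkt | carol | 8
8 | 4 | 40 | mkt | carol | 8
8 | 4 | 3 | mkt | carol | 8
After WHERE (2 rows):
cities.yr | cities.score | depts.id | depts.dept | depts.name | depts.yr
8 | 9 | 40 | mkt | carol | 8
8 | 4 | 40 | mkt | carol | 8
After SELECT (2 rows):
cities.score
9
4

== RESULT ==
cities.score
9
4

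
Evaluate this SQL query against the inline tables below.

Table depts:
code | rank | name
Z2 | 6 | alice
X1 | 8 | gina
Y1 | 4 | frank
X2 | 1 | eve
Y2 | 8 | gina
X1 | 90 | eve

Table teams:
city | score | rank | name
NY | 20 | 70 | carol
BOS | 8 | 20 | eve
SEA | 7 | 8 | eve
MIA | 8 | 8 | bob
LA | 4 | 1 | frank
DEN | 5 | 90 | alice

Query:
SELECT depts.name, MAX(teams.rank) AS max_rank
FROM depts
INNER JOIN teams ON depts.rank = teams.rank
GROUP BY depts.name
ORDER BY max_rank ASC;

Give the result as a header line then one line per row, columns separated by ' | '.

== RESULT ==
depts.name | max_rank
gina | 8
eve | 90

Derivation:
After JOIN teams (6 rows):
depts.code | depts.rank | depts.name | teams.city | teams.score | teams.rank | teams.name
X1 | 8 | gina | SEA | 7 | 8 | eve
X1 | 8 | gina | MIA | 8 | 8 | bob
X2 | 1 | eve | LA | 4 | 1 | frank
Y2 | 8 | gina | SEA | 7 | 8 | eve
Y2 | 8 | gina | MIA | 8 | 8 | bob
X1 | 90 | eve | DEN | 5 | 90 | alice
After GROUP BY (2 rows):
depts.name | max_rank
gina | 8
eve | 90
After ORDER BY (2 rows):
depts.name | max_rank
gina | 8
eve | 90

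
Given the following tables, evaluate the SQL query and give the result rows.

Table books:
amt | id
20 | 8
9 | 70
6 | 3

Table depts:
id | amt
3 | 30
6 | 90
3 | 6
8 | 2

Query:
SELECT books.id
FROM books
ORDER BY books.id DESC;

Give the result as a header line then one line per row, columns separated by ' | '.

== RESULT ==
books.id
70
8
3

Derivation:
After SELECT (3 rows):
books.id
8
70
3
After ORDER BY (3 rows):
books.id
70
8
3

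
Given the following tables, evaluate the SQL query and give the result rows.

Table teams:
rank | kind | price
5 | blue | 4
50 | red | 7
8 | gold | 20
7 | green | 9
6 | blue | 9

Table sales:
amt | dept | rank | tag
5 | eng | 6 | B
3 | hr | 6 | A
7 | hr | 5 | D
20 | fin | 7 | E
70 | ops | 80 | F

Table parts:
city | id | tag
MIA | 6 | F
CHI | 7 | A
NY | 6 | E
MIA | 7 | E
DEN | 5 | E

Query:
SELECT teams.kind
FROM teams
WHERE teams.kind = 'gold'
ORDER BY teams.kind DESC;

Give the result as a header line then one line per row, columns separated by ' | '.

After WHERE (1 rows):
teams.rank | teams.kind | teams.price
8 | gold | 20
After SELECT (1 rows):
teams.kind
gold
After ORDER BY (1 rows):
teams.kind
gold

== RESULT ==
teams.kind
gold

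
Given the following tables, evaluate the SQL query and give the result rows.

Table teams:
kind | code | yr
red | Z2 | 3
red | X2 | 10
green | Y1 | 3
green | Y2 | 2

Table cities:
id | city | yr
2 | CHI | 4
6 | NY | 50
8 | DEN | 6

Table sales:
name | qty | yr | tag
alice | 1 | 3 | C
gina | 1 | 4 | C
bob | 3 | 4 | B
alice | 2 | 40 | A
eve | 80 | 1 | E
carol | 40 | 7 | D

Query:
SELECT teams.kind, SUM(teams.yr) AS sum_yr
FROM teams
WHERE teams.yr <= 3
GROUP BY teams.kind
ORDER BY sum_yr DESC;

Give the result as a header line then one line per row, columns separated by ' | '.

== RESULT ==
teams.kind | sum_yr
green | 5
red | 3

Derivation:
After WHERE (3 rows):
teams.kind | teams.code | teams.yr
red | Z2 | 3
green | Y1 | 3
green | Y2 | 2
After GROUP BY (2 rows):
teams.kind | sum_yr
red | 3
green | 5
After ORDER BY (2 rows):
teams.kind | sum_yr
green | 5
red | 3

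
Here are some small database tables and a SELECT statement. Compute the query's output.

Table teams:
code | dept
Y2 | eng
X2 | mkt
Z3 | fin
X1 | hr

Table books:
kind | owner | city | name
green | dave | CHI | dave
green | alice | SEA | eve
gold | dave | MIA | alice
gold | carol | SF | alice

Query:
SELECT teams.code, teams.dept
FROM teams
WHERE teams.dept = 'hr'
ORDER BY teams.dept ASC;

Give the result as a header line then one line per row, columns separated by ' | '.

== RESULT ==
teams.code | teams.dept
X1 | hr

Derivation:
After WHERE (1 rows):
teams.code | teams.dept
X1 | hr
After SELECT (1 rows):
teams.code | teams.dept
X1 | hr
After ORDER BY (1 rows):
teams.code | teams.dept
X1 | hr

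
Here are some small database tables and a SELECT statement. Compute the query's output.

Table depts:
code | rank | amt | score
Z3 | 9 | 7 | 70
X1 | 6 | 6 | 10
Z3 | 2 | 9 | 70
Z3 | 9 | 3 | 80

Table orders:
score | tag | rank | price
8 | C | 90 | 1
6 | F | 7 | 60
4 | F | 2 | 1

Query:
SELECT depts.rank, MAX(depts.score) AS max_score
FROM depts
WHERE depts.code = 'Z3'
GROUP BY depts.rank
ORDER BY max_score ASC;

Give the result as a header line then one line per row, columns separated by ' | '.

After WHERE (3 rows):
depts.code | depts.rank | depts.amt | depts.score
Z3 | 9 | 7 | 70
Z3 | 2 | 9 | 70
Z3 | 9 | 3 | 80
After GROUP BY (2 rows):
depts.rank | max_score
9 | 80
2 | 70
After ORDER BY (2 rows):
depts.rank | max_score
2 | 70
9 | 80

== RESULT ==
depts.rank | max_score
2 | 70
9 | 80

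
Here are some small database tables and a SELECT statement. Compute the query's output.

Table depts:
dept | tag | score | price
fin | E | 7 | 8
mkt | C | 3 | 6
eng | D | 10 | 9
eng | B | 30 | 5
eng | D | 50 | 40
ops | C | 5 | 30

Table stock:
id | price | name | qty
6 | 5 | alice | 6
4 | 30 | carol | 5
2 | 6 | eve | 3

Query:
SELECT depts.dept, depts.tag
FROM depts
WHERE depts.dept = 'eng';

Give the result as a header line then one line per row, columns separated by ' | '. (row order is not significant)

== RESULT ==
depts.dept | depts.tag
eng | D
eng | B
eng | D

Derivation:
After WHERE (3 rows):
depts.dept | depts.tag | depts.score | depts.price
eng | D | 10 | 9
eng | B | 30 | 5
eng | D | 50 | 40
After SELECT (3 rows):
depts.dept | depts.tag
eng | D
eng | B
eng | D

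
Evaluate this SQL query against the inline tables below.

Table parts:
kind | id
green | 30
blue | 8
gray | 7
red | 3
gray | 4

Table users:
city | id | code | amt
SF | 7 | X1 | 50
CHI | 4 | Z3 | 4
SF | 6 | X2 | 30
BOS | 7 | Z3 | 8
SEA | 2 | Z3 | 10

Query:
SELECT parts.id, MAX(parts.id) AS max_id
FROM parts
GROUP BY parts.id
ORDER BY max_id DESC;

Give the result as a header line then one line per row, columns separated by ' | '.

== RESULT ==
parts.id | max_id
30 | 30
8 | 8
7 | 7
4 | 4
3 | 3

Derivation:
After GROUP BY (5 rows):
parts.id | max_id
30 | 30
8 | 8
7 | 7
3 | 3
4 | 4
After ORDER BY (5 rows):
parts.id | max_id
30 | 30
8 | 8
7 | 7
4 | 4
3 | 3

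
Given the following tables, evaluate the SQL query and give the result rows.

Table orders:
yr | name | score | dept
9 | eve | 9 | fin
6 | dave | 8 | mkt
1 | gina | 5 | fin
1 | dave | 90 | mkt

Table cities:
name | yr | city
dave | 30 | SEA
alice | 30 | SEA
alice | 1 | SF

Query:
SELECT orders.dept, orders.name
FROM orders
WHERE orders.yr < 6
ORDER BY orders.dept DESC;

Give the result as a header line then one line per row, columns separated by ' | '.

After WHERE (2 rows):
orders.yr | orders.name | orders.score | orders.dept
1 | gina | 5 | fin
1 | dave | 90 | mkt
After SELECT (2 rows):
orders.dept | orders.name
fin | gina
mkt | dave
After ORDER BY (2 rows):
orders.dept | orders.name
mkt | dave
fin | gina

== RESULT ==
orders.dept | orders.name
mkt | dave
fin | gina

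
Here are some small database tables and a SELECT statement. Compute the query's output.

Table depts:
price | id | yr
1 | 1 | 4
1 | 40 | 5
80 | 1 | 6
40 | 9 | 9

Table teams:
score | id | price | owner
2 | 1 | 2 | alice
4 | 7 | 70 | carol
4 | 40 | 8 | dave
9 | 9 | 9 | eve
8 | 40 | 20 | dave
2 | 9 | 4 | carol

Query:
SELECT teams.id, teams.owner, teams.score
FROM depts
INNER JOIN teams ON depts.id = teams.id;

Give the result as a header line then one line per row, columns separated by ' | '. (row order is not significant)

== RESULT ==
teams.id | teams.owner | teams.score
1 | alice | 2
40 | dave | 4
40 | dave | 8
1 | alice | 2
9 | eve | 9
9 | carol | 2

Derivation:
After JOIN teams (6 rows):
depts.price | depts.id | depts.yr | teams.score | teams.id | teams.price | teams.owner
1 | 1 | 4 | 2 | 1 | 2 | alice
1 | 40 | 5 | 4 | 40 | 8 | dave
1 | 40 | 5 | 8 | 40 | 20 | dave
80 | 1 | 6 | 2 | 1 | 2 | alice
40 | 9 | 9 | 9 | 9 | 9 | eve
40 | 9 | 9 | 2 | 9 | 4 | carol
After SELECT (6 rows):
teams.id | teams.owner | teams.score
1 | alice | 2
40 | dave | 4
40 | dave | 8
1 | alice | 2
9 | eve | 9
9 | carol | 2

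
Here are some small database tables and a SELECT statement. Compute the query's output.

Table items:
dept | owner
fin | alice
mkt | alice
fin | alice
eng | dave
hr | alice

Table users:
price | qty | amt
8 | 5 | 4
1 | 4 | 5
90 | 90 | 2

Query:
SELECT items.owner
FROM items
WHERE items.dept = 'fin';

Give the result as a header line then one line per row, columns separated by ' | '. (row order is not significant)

== RESULT ==
items.owner
alice
alice

Derivation:
After WHERE (2 rows):
items.dept | items.owner
fin | alice
fin | alice
After SELECT (2 rows):
items.owner
alice
alice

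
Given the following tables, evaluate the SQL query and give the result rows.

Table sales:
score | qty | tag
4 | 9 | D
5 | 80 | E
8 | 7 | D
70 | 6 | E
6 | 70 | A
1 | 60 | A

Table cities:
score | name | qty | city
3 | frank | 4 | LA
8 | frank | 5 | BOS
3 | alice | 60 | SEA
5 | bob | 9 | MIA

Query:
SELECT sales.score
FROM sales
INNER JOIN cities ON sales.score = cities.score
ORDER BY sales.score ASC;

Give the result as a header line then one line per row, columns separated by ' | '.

After JOIN cities (2 rows):
sales.score | sales.qty | sales.tag | cities.score | cities.name | cities.qty | cities.city
5 | 80 | E | 5 | bob | 9 | MIA
8 | 7 | D | 8 | frank | 5 | BOS
After SELECT (2 rows):
sales.score
5
8
After ORDER BY (2 rows):
sales.score
5
8

== RESULT ==
sales.score
5
8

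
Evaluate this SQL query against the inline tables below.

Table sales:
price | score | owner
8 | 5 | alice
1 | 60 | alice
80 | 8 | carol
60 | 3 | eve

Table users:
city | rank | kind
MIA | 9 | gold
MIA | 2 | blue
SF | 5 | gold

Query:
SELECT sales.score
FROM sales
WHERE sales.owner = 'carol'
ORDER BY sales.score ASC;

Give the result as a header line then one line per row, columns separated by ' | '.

== RESULT ==
sales.score
8

Derivation:
After WHERE (1 rows):
sales.price | sales.score | sales.owner
80 | 8 | carol
After SELECT (1 rows):
sales.score
8
After ORDER BY (1 rows):
sales.score
8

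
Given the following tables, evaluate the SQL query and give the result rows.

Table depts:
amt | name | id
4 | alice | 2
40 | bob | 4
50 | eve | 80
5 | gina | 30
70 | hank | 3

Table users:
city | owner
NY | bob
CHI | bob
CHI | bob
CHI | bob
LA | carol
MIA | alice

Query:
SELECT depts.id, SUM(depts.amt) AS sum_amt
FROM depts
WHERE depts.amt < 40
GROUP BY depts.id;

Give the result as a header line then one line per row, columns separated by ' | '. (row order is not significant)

== RESULT ==
depts.id | sum_amt
2 | 4
30 | 5

Derivation:
After WHERE (2 rows):
depts.amt | depts.name | depts.id
4 | alice | 2
5 | gina | 30
After GROUP BY (2 rows):
depts.id | sum_amt
2 | 4
30 | 5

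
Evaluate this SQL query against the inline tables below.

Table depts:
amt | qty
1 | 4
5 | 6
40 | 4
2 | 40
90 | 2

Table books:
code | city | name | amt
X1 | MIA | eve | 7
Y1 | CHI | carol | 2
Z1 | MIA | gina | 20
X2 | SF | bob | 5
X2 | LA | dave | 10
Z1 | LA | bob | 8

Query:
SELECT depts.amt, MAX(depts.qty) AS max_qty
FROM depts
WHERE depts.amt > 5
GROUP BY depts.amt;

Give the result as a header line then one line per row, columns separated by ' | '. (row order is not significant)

After WHERE (2 rows):
depts.amt | depts.qty
40 | 4
90 | 2
After GROUP BY (2 rows):
depts.amt | max_qty
40 | 4
90 | 2

== RESULT ==
depts.amt | max_qty
40 | 4
90 | 2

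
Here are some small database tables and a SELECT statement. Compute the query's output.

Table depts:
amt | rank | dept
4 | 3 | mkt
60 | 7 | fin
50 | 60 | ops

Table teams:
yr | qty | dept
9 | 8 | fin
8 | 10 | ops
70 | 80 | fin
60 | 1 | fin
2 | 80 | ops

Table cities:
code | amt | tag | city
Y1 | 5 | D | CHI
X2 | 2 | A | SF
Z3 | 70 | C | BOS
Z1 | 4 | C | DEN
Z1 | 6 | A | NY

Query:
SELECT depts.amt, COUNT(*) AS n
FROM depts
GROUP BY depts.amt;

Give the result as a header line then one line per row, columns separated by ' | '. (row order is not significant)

== RESULT ==
depts.amt | n
4 | 1
60 | 1
50 | 1

Derivation:
After GROUP BY (3 rows):
depts.amt | n
4 | 1
60 | 1
50 | 1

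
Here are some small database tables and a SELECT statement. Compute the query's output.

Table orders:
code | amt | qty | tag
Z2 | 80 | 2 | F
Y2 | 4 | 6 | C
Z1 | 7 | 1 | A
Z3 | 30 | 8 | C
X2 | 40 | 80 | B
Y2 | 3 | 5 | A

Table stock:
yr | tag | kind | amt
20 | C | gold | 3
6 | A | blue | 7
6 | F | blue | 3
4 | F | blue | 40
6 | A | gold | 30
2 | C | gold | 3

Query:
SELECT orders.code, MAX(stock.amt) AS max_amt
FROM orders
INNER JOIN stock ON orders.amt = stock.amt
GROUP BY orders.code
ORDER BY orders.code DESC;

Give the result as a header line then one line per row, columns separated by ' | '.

After JOIN stock (6 rows):
orders.code | orders.amt | orders.qty | orders.tag | stock.yr | stock.tag | stock.kind | stock.amt
Z1 | 7 | 1 | A | 6 | A | blue | 7
Z3 | 30 | 8 | C | 6 | A | gold | 30
X2 | 40 | 80 | B | 4 | F | blue | 40
Y2 | 3 | 5 | A | 20 | C | gold | 3
Y2 | 3 | 5 | A | 6 | F | blue | 3
Y2 | 3 | 5 | A | 2 | C | gold | 3
After GROUP BY (4 rows):
orders.code | max_amt
Z1 | 7
Z3 | 30
X2 | 40
Y2 | 3
After ORDER BY (4 rows):
orders.code | max_amt
Z3 | 30
Z1 | 7
Y2 | 3
X2 | 40

== RESULT ==
orders.code | max_amt
Z3 | 30
Z1 | 7
Y2 | 3
X2 | 40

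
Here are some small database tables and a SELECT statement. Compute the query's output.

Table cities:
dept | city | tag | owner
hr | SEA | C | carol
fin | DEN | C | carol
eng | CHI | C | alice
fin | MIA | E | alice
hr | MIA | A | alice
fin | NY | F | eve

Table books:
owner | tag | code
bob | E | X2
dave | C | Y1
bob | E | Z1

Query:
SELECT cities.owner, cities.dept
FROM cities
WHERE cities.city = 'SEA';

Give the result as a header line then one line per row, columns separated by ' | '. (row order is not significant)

== RESULT ==
cities.owner | cities.dept
carol | hr

Derivation:
After WHERE (1 rows):
cities.dept | cities.city | cities.tag | cities.owner
hr | SEA | C | carol
After SELECT (1 rows):
cities.owner | cities.dept
carol | hr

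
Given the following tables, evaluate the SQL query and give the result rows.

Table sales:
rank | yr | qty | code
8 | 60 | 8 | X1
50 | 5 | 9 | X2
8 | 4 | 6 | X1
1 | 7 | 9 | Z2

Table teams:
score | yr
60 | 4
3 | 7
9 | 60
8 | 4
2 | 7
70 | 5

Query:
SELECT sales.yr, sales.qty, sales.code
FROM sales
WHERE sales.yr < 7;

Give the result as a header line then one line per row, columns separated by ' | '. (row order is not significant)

== RESULT ==
sales.yr | sales.qty | sales.code
5 | 9 | X2
4 | 6 | X1

Derivation:
After WHERE (2 rows):
sales.rank | sales.yr | sales.qty | sales.code
50 | 5 | 9 | X2
8 | 4 | 6 | X1
After SELECT (2 rows):
sales.yr | sales.qty | sales.code
5 | 9 | X2
4 | 6 | X1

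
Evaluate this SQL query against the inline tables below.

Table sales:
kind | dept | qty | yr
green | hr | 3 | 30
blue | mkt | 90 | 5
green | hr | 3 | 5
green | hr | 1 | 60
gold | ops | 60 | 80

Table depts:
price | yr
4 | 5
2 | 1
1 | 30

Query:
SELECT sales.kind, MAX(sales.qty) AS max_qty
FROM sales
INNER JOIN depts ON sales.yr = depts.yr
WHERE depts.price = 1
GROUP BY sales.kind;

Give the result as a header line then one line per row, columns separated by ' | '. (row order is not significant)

After JOIN depts (3 rows):
sales.kind | sales.dept | sales.qty | sales.yr | depts.price | depts.yr
green | hr | 3 | 30 | 1 | 30
blue | mkt | 90 | 5 | 4 | 5
green | hr | 3 | 5 | 4 | 5
After WHERE (1 rows):
sales.kind | sales.dept | sales.qty | sales.yr | depts.price | depts.yr
green | hr | 3 | 30 | 1 | 30
After GROUP BY (1 rows):
sales.kind | max_qty
green | 3

== RESULT ==
sales.kind | max_qty
green | 3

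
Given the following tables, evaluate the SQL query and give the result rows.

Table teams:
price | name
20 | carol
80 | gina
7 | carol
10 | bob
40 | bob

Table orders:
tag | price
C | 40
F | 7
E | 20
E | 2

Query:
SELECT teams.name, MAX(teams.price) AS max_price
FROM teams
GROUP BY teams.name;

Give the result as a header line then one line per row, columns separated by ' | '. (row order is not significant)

After GROUP BY (3 rows):
teams.name | max_price
carol | 20
gina | 80
bob | 40

== RESULT ==
teams.name | max_price
carol | 20
gina | 80
bob | 40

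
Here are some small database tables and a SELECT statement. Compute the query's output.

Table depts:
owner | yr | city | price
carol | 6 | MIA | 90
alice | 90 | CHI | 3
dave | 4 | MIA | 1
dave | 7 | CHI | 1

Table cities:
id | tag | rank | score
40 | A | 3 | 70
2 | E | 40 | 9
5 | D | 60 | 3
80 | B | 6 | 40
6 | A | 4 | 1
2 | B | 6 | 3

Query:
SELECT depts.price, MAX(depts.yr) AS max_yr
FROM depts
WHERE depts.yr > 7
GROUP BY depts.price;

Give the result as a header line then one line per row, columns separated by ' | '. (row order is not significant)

After WHERE (1 rows):
depts.owner | depts.yr | depts.city | depts.price
alice | 90 | CHI | 3
After GROUP BY (1 rows):
depts.price | max_yr
3 | 90

== RESULT ==
depts.price | max_yr
3 | 90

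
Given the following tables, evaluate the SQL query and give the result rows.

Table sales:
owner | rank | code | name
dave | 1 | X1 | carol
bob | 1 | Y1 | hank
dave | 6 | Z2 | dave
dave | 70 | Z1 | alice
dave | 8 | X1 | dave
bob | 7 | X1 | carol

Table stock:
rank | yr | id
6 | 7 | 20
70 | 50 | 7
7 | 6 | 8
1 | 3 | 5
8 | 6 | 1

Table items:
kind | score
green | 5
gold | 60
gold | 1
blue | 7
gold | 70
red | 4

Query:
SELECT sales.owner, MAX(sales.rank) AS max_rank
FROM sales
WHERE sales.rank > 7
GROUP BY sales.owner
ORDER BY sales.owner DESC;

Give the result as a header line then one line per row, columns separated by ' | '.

== RESULT ==
sales.owner | max_rank
dave | 70

Derivation:
After WHERE (2 rows):
sales.owner | sales.rank | sales.code | sales.name
dave | 70 | Z1 | alice
dave | 8 | X1 | dave
After GROUP BY (1 rows):
sales.owner | max_rank
dave | 70
After ORDER BY (1 rows):
sales.owner | max_rank
dave | 70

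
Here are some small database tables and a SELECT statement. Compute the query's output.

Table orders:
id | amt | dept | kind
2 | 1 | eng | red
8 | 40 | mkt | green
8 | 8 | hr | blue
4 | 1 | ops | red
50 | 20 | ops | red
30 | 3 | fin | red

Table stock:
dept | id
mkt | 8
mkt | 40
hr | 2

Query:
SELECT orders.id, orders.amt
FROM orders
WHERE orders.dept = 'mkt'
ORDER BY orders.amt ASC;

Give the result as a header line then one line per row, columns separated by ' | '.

After WHERE (1 rows):
orders.id | orders.amt | orders.dept | orders.kind
8 | 40 | mkt | green
After SELECT (1 rows):
orders.id | orders.amt
8 | 40
After ORDER BY (1 rows):
orders.id | orders.amt
8 | 40

== RESULT ==
orders.id | orders.amt
8 | 40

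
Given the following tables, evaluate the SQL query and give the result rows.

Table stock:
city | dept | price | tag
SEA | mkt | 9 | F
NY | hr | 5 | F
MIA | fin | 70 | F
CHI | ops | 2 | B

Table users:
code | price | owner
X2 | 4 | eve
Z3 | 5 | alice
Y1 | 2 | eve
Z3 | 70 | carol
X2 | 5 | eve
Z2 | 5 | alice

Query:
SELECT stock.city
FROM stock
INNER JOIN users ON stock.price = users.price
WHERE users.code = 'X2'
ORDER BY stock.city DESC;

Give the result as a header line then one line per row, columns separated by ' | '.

== RESULT ==
stock.city
NY

Derivation:
After JOIN users (5 rows):
stock.city | stock.dept | stock.price | stock.tag | users.code | users.price | users.owner
NY | hr | 5 | F | Z3 | 5 | alice
NY | hr | 5 | F | X2 | 5 | eve
NY | hr | 5 | F | Z2 | 5 | alice
MIA | fin | 70 | F | Z3 | 70 | carol
CHI | ops | 2 | B | Y1 | 2 | eve
After WHERE (1 rows):
stock.city | stock.dept | stock.price | stock.tag | users.code | users.price | users.owner
NY | hr | 5 | F | X2 | 5 | eve
After SELECT (1 rows):
stock.city
NY
After ORDER BY (1 rows):
stock.city
NY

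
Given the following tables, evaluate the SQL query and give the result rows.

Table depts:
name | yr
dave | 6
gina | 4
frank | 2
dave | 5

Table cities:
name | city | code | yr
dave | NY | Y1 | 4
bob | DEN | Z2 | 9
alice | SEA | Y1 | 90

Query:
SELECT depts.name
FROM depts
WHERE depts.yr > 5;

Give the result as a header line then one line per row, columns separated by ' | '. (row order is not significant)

== RESULT ==
depts.name
dave

Derivation:
After WHERE (1 rows):
depts.name | depts.yr
dave | 6
After SELECT (1 rows):
depts.name
dave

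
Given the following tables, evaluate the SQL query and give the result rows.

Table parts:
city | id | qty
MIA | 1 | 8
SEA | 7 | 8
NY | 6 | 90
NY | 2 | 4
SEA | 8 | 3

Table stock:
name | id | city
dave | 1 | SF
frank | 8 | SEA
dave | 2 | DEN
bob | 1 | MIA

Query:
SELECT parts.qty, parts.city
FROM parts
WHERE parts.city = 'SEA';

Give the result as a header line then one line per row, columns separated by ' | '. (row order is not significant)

After WHERE (2 rows):
parts.city | parts.id | parts.qty
SEA | 7 | 8
SEA | 8 | 3
After SELECT (2 rows):
parts.qty | parts.city
8 | SEA
3 | SEA

== RESULT ==
parts.qty | parts.city
8 | SEA
3 | SEA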